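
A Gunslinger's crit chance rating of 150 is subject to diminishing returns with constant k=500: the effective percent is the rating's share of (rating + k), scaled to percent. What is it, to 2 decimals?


effective% = rating / (rating + k) * 100
= 150 / (150 + 500) * 100
= 150 / 650 * 100
= 0.230769 * 100
= 23.08%

23.08%


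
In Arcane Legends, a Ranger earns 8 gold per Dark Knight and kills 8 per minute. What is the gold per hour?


Gold per minute = 8 * 8 = 64
Gold per hour = 64 * 60 = 3840

3840 gold/hour


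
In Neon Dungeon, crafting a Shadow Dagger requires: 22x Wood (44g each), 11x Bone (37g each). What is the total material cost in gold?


Cost breakdown:
  Wood: 22 * 44 = 968
  Bone: 11 * 37 = 407
Total = 968 + 407 = 1375

1375 gold


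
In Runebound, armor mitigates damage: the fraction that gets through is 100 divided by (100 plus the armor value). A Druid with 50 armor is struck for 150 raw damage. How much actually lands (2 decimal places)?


actual = 150 * 100 / (100 + 50)
= 150 * 100 / 150
= 15000 / 150
= 100.00

100.00 damage


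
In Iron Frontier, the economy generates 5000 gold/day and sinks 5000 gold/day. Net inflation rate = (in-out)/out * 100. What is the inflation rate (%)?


Net gold = 5000 - 5000 = 0
Inflation rate = net / sunk * 100 = 0 / 5000 * 100
= 0.0 * 100
= 0.00%

0.00%


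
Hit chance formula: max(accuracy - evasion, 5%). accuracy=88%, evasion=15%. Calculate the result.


accuracy - evasion = 88 - 15 = 73
Apply floor: max(73, 5) = 73
Hit chance = 73%

73%


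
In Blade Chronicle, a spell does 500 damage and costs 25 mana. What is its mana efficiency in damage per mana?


Efficiency = damage / mana
= 500 / 25
= 20.00

20.00 dmg/mana


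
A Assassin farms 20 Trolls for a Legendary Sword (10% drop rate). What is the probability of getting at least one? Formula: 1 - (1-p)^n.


P(at least one) = 1 - P(none) = 1 - (1-p)^n
p = 10/100 = 0.1
1 - p = 0.9
(1 - p)^20 = 0.9^20 = 0.121577
P(at least one) = 1 - 0.121577 = 0.8784

0.8784


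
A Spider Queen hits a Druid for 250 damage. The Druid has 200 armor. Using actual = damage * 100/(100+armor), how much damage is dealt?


actual = 250 * 100 / (100 + 200)
= 250 * 100 / 300
= 25000 / 300
= 83.33

83.33 damage


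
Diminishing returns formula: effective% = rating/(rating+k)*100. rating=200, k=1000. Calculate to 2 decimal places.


effective% = rating / (rating + k) * 100
= 200 / (200 + 1000) * 100
= 200 / 1200 * 100
= 0.166667 * 100
= 16.67%

16.67%


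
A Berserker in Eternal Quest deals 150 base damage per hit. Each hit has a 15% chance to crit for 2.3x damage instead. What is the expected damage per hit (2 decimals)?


E[dmg] = base * (1 + crit_chance * (crit_mult - 1))
cc as decimal = 15/100 = 0.15
cm - 1 = 2.3 - 1 = 1.3
Bonus factor = 0.15 * 1.3 = 0.195
Total multiplier = 1 + 0.195 = 1.195
Expected damage = 150 * 1.195 = 179.25

179.25 damage


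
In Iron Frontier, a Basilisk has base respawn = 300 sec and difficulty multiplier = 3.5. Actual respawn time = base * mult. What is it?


Respawn time = base * multiplier
= 300 * 3.5
= 1050.0 seconds

1050.0 seconds


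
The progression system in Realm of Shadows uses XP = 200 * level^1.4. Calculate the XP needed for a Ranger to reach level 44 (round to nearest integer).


XP = 200 * level^1.4
Substitute level = 44:
XP = 200 * 44^1.4
= 200 * 199.9096
= 39982

39982 XP


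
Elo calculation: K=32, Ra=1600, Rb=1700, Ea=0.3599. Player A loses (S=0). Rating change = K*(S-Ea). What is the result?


Elo update: delta = K * (S - Ea), where S = 0 (loses)
S - Ea = 0 - 0.3599 = -0.3599
Rating change = 32 * -0.3599
= -11.52

-11.52 rating points


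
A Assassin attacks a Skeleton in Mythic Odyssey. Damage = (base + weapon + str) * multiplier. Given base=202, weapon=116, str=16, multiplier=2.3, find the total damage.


Sum base + weapon + str = 202 + 116 + 16 = 334
Multiply by 2.3:
334 * 2.3 = 768.2

768.2 damage


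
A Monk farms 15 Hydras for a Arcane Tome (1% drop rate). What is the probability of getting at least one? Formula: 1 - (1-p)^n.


P(at least one) = 1 - P(none) = 1 - (1-p)^n
p = 1/100 = 0.01
1 - p = 0.99
(1 - p)^15 = 0.99^15 = 0.860058
P(at least one) = 1 - 0.860058 = 0.1399

0.1399


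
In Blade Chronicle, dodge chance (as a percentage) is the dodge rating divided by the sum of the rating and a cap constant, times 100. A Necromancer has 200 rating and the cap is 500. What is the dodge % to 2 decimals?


dodge% = 200 / (200 + 500) * 100
= 200 / 700 * 100
= 0.285714 * 100
= 28.57%

28.57%


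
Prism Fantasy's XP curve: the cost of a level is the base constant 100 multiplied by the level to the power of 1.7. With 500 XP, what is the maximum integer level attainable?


XP = 100 * level^1.7, so level = (XP / 100)^(1/1.7)
= (500 / 100)^(1/1.7)
= 5.0^0.5882
= 2.5773
Floor: level = 2

level 2


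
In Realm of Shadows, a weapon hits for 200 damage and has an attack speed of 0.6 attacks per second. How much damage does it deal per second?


DPS = damage * attack_speed
= 200 * 0.6
= 120.0

120.0 DPS


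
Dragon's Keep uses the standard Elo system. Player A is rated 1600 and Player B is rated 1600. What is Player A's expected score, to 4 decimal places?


Elo expected score: Ea = 1/(1 + 10^((Rb-Ra)/400))
Rb - Ra = 1600 - 1600 = 0
(Rb-Ra)/400 = 0/400 = 0.0
10^0.0 = 1.0
Ea = 1/(1 + 1.0) = 1/2.0 = 0.5000

0.5000


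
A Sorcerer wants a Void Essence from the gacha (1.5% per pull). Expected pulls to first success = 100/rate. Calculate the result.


Expected pulls for a geometric distribution = 1/p = 100 / rate%
= 100 / 1.5
= 66.67

66.67 pulls


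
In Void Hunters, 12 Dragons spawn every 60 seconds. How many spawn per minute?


Spawns per minute = count * (60 / interval)
= 12 * (60 / 60)
= 12 * 1.0
= 12.0

12.0 per minute


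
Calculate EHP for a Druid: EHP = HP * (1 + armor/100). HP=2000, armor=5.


EHP = 2000 * (1 + 5/100)
= 2000 * (1 + 0.05)
= 2000 * 1.05
= 2100.0

2100.0 EHP


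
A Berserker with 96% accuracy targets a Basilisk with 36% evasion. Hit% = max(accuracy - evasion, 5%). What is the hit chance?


accuracy - evasion = 96 - 36 = 60
Apply floor: max(60, 5) = 60
Hit chance = 60%

60%


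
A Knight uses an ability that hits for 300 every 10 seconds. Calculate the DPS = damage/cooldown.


DPS = damage / cooldown
= 300 / 10
= 30.00

30.00 DPS


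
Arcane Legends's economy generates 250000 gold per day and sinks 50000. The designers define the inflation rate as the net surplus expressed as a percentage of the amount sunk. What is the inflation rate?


Net gold = 250000 - 50000 = 200000
Inflation rate = net / sunk * 100 = 200000 / 50000 * 100
= 4.0 * 100
= 400.00%

400.00%


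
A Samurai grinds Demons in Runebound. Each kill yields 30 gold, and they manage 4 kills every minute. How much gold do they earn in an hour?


Gold per minute = 30 * 4 = 120
Gold per hour = 120 * 60 = 7200

7200 gold/hour


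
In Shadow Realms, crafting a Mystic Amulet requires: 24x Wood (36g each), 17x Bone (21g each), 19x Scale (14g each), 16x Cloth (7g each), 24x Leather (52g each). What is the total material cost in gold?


Cost breakdown:
  Wood: 24 * 36 = 864
  Bone: 17 * 21 = 357
  Scale: 19 * 14 = 266
  Cloth: 16 * 7 = 112
  Leather: 24 * 52 = 1248
Total = 864 + 357 + 266 + 112 + 1248 = 2847

2847 gold


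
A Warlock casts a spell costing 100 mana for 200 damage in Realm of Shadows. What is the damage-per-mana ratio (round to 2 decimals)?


Efficiency = damage / mana
= 200 / 100
= 2.00

2.00 dmg/mana


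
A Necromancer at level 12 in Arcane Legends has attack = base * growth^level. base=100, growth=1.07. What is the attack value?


value = base * growth^level
= 100 * 1.07^12
= 100 * 2.252192
= 225.22

225.22 attack


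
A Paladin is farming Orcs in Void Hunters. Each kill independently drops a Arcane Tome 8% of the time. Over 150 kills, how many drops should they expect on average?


Expected drops = kills * (drop_rate / 100)
= 150 * (8 / 100)
= 150 * 0.08
= 12.0

12.0 drops


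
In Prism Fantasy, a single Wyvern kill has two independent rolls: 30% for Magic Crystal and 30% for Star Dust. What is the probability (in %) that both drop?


For independent events, P(both) = P(A) * P(B)
= 30% * 30%
= 900 / 100 %
= 9.0%

9.0%


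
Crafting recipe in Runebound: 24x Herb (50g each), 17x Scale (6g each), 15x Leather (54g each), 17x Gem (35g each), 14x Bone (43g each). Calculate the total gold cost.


Cost breakdown:
  Herb: 24 * 50 = 1200
  Scale: 17 * 6 = 102
  Leather: 15 * 54 = 810
  Gem: 17 * 35 = 595
  Bone: 14 * 43 = 602
Total = 1200 + 102 + 810 + 595 + 602 = 3309

3309 gold


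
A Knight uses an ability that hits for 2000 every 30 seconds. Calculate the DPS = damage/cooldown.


DPS = damage / cooldown
= 2000 / 30
= 66.67

66.67 DPS


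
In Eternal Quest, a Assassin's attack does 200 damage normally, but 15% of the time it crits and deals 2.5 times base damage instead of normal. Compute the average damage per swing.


E[dmg] = base * (1 + crit_chance * (crit_mult - 1))
cc as decimal = 15/100 = 0.15
cm - 1 = 2.5 - 1 = 1.5
Bonus factor = 0.15 * 1.5 = 0.225
Total multiplier = 1 + 0.225 = 1.225
Expected damage = 200 * 1.225 = 245.00

245.00 damage


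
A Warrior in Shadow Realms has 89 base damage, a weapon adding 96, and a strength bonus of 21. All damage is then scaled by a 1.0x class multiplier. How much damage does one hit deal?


Sum base + weapon + str = 89 + 96 + 21 = 206
Multiply by 1.0:
206 * 1.0 = 206.0

206.0 damage


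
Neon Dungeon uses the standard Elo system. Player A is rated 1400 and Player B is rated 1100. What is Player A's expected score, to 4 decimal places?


Elo expected score: Ea = 1/(1 + 10^((Rb-Ra)/400))
Rb - Ra = 1100 - 1400 = -300
(Rb-Ra)/400 = -300/400 = -0.75
10^-0.75 = 0.177828
Ea = 1/(1 + 0.177828) = 1/1.177828 = 0.8490

0.8490


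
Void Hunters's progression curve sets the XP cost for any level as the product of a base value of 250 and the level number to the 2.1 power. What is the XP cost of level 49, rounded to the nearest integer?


XP = 250 * level^2.1
Substitute level = 49:
XP = 250 * 49^2.1
= 250 * 3543.3314
= 885833

885833 XP


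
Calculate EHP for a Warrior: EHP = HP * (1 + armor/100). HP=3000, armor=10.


EHP = 3000 * (1 + 10/100)
= 3000 * (1 + 0.1)
= 3000 * 1.1
= 3300.0

3300.0 EHP


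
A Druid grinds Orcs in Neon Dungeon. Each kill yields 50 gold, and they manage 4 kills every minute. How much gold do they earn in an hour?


Gold per minute = 50 * 4 = 200
Gold per hour = 200 * 60 = 12000

12000 gold/hour


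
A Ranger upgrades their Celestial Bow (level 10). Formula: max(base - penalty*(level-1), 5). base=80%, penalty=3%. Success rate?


raw_rate = 80 - 3 * (10 - 1)
= 80 - 3 * 9
= 80 - 27
= 53
Apply floor: max(53, 5) = 53%

53%


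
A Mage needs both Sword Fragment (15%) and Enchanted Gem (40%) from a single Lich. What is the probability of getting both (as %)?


For independent events, P(both) = P(A) * P(B)
= 15% * 40%
= 600 / 100 %
= 6.0%

6.0%


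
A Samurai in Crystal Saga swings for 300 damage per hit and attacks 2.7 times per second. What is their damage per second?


DPS = damage * attack_speed
= 300 * 2.7
= 810.0

810.0 DPS


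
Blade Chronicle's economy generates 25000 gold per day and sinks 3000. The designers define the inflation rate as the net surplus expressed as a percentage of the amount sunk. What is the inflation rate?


Net gold = 25000 - 3000 = 22000
Inflation rate = net / sunk * 100 = 22000 / 3000 * 100
= 7.333333 * 100
= 733.33%

733.33%


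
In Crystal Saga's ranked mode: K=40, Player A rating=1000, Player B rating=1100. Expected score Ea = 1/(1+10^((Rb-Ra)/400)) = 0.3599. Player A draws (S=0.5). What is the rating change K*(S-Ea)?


Elo update: delta = K * (S - Ea), where S = 0.5 (draws)
S - Ea = 0.5 - 0.3599 = 0.1401
Rating change = 40 * 0.1401
= 5.60

5.60 rating points


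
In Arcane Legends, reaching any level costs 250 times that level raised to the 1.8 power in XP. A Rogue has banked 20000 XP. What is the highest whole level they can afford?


XP = 250 * level^1.8, so level = (XP / 250)^(1/1.8)
= (20000 / 250)^(1/1.8)
= 80.0^0.5556
= 11.4096
Floor: level = 11

level 11


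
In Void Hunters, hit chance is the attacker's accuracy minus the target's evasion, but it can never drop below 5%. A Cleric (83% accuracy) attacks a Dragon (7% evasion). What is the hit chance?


accuracy - evasion = 83 - 7 = 76
Apply floor: max(76, 5) = 76
Hit chance = 76%

76%


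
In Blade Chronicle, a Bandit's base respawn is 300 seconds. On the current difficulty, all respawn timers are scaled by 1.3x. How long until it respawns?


Respawn time = base * multiplier
= 300 * 1.3
= 390.0 seconds

390.0 seconds


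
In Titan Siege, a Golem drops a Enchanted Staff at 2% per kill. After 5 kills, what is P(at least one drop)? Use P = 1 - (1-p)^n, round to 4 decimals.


P(at least one) = 1 - P(none) = 1 - (1-p)^n
p = 2/100 = 0.02
1 - p = 0.98
(1 - p)^5 = 0.98^5 = 0.903921
P(at least one) = 1 - 0.903921 = 0.0961

0.0961


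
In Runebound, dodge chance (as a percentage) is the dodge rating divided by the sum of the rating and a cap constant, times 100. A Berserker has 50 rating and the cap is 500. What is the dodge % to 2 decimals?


dodge% = 50 / (50 + 500) * 100
= 50 / 550 * 100
= 0.090909 * 100
= 9.09%

9.09%


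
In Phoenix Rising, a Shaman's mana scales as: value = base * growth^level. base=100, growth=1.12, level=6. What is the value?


value = base * growth^level
= 100 * 1.12^6
= 100 * 1.973823
= 197.38

197.38 mana


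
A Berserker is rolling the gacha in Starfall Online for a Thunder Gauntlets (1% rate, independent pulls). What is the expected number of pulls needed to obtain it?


Expected pulls for a geometric distribution = 1/p = 100 / rate%
= 100 / 1
= 100.0

100.0 pulls


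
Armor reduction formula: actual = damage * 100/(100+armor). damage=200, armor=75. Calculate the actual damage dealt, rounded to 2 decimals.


actual = 200 * 100 / (100 + 75)
= 200 * 100 / 175
= 20000 / 175
= 114.29

114.29 damage


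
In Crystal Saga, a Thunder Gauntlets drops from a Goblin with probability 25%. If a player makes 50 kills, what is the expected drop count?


Expected drops = kills * (drop_rate / 100)
= 50 * (25 / 100)
= 50 * 0.25
= 12.5

12.5 drops


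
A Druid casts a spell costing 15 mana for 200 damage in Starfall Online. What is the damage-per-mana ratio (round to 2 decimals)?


Efficiency = damage / mana
= 200 / 15
= 13.33

13.33 dmg/mana


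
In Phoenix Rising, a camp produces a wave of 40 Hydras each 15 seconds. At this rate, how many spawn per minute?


Spawns per minute = count * (60 / interval)
= 40 * (60 / 15)
= 40 * 4.0
= 160.0

160.0 per minute


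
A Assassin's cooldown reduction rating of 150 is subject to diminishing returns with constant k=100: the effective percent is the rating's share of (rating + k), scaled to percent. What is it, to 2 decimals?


effective% = rating / (rating + k) * 100
= 150 / (150 + 100) * 100
= 150 / 250 * 100
= 0.6 * 100
= 60.00%

60.00%


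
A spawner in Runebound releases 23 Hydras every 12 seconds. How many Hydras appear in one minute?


Spawns per minute = count * (60 / interval)
= 23 * (60 / 12)
= 23 * 5.0
= 115.0

115.0 per minute


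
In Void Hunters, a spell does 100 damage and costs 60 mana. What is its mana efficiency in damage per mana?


Efficiency = damage / mana
= 100 / 60
= 1.67

1.67 dmg/mana


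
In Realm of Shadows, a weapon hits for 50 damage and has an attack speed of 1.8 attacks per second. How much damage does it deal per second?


DPS = damage * attack_speed
= 50 * 1.8
= 90.0

90.0 DPS


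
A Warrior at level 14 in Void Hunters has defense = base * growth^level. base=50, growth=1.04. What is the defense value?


value = base * growth^level
= 50 * 1.04^14
= 50 * 1.731676
= 86.58

86.58 defense


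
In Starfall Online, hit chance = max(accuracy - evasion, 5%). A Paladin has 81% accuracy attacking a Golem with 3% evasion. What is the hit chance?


accuracy - evasion = 81 - 3 = 78
Apply floor: max(78, 5) = 78
Hit chance = 78%

78%


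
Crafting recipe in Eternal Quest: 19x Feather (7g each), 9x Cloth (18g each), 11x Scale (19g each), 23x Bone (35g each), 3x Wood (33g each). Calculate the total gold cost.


Cost breakdown:
  Feather: 19 * 7 = 133
  Cloth: 9 * 18 = 162
  Scale: 11 * 19 = 209
  Bone: 23 * 35 = 805
  Wood: 3 * 33 = 99
Total = 133 + 162 + 209 + 805 + 99 = 1408

1408 gold


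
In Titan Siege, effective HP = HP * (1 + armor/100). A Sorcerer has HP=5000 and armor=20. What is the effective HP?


EHP = 5000 * (1 + 20/100)
= 5000 * (1 + 0.2)
= 5000 * 1.2
= 6000.0

6000.0 EHP


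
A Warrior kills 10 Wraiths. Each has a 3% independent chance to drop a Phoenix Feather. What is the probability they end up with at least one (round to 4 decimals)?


P(at least one) = 1 - P(none) = 1 - (1-p)^n
p = 3/100 = 0.03
1 - p = 0.97
(1 - p)^10 = 0.97^10 = 0.737424
P(at least one) = 1 - 0.737424 = 0.2626

0.2626


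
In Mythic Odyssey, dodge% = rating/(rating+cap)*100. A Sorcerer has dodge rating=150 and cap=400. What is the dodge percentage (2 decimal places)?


dodge% = 150 / (150 + 400) * 100
= 150 / 550 * 100
= 0.272727 * 100
= 27.27%

27.27%


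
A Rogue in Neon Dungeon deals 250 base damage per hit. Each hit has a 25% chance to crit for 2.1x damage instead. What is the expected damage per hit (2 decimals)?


E[dmg] = base * (1 + crit_chance * (crit_mult - 1))
cc as decimal = 25/100 = 0.25
cm - 1 = 2.1 - 1 = 1.1
Bonus factor = 0.25 * 1.1 = 0.275
Total multiplier = 1 + 0.275 = 1.275
Expected damage = 250 * 1.275 = 318.75

318.75 damage


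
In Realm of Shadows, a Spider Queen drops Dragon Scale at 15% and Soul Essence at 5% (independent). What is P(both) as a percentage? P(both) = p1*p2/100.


For independent events, P(both) = P(A) * P(B)
= 15% * 5%
= 75 / 100 %
= 0.75%

0.75%


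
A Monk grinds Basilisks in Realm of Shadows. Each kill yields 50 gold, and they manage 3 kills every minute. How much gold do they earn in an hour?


Gold per minute = 50 * 3 = 150
Gold per hour = 150 * 60 = 9000

9000 gold/hour


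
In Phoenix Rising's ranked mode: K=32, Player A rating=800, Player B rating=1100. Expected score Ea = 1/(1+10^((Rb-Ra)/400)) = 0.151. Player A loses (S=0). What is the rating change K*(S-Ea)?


Elo update: delta = K * (S - Ea), where S = 0 (loses)
S - Ea = 0 - 0.151 = -0.151
Rating change = 32 * -0.151
= -4.83

-4.83 rating points


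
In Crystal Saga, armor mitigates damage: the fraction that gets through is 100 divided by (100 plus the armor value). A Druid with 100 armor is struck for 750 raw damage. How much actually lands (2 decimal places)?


actual = 750 * 100 / (100 + 100)
= 750 * 100 / 200
= 75000 / 200
= 375.00

375.00 damage


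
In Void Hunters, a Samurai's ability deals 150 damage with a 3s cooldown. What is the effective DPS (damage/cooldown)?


DPS = damage / cooldown
= 150 / 3
= 50.00

50.00 DPS


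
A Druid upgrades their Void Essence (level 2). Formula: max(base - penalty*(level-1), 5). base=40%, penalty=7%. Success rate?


raw_rate = 40 - 7 * (2 - 1)
= 40 - 7 * 1
= 40 - 7
= 33
Apply floor: max(33, 5) = 33%

33%


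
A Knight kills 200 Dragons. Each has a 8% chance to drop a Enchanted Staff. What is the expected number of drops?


Expected drops = kills * (drop_rate / 100)
= 200 * (8 / 100)
= 200 * 0.08
= 16.0

16.0 drops


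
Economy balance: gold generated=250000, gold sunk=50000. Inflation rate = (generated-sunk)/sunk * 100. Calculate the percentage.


Net gold = 250000 - 50000 = 200000
Inflation rate = net / sunk * 100 = 200000 / 50000 * 100
= 4.0 * 100
= 400.00%

400.00%


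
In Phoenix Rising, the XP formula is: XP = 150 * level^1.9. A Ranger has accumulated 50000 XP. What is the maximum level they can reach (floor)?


XP = 150 * level^1.9, so level = (XP / 150)^(1/1.9)
= (50000 / 150)^(1/1.9)
= 333.3333^0.5263
= 21.2731
Floor: level = 21

level 21


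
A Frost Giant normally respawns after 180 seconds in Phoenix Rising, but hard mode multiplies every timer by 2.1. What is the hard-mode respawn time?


Respawn time = base * multiplier
= 180 * 2.1
= 378.0 seconds

378.0 seconds


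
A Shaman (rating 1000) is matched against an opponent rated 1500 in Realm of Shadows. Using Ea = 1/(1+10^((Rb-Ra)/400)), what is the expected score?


Elo expected score: Ea = 1/(1 + 10^((Rb-Ra)/400))
Rb - Ra = 1500 - 1000 = 500
(Rb-Ra)/400 = 500/400 = 1.25
10^1.25 = 17.782794
Ea = 1/(1 + 17.782794) = 1/18.782794 = 0.0532

0.0532


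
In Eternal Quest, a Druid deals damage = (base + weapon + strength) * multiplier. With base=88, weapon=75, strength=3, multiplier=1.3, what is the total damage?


Sum base + weapon + str = 88 + 75 + 3 = 166
Multiply by 1.3:
166 * 1.3 = 215.8

215.8 damage


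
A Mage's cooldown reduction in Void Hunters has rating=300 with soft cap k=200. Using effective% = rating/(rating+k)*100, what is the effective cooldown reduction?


effective% = rating / (rating + k) * 100
= 300 / (300 + 200) * 100
= 300 / 500 * 100
= 0.6 * 100
= 60.00%

60.00%


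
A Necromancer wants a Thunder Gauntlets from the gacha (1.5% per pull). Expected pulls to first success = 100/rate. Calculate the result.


Expected pulls for a geometric distribution = 1/p = 100 / rate%
= 100 / 1.5
= 66.67

66.67 pulls


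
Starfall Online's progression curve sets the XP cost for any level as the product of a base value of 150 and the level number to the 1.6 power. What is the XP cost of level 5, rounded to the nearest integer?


XP = 150 * level^1.6
Substitute level = 5:
XP = 150 * 5^1.6
= 150 * 13.1326
= 1970

1970 XP


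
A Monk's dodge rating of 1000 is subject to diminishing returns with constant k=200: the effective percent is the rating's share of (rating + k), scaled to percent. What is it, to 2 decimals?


effective% = rating / (rating + k) * 100
= 1000 / (1000 + 200) * 100
= 1000 / 1200 * 100
= 0.833333 * 100
= 83.33%

83.33%


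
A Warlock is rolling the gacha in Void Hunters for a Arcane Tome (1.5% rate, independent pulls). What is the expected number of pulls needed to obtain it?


Expected pulls for a geometric distribution = 1/p = 100 / rate%
= 100 / 1.5
= 66.67

66.67 pulls


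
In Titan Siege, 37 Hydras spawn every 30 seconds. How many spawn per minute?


Spawns per minute = count * (60 / interval)
= 37 * (60 / 30)
= 37 * 2.0
= 74.0

74.0 per minute


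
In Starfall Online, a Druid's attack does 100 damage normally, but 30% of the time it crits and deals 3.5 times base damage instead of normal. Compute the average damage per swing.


E[dmg] = base * (1 + crit_chance * (crit_mult - 1))
cc as decimal = 30/100 = 0.3
cm - 1 = 3.5 - 1 = 2.5
Bonus factor = 0.3 * 2.5 = 0.75
Total multiplier = 1 + 0.75 = 1.75
Expected damage = 100 * 1.75 = 175.00

175.00 damage


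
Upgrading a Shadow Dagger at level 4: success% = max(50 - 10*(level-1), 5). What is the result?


raw_rate = 50 - 10 * (4 - 1)
= 50 - 10 * 3
= 50 - 30
= 20
Apply floor: max(20, 5) = 20%

20%


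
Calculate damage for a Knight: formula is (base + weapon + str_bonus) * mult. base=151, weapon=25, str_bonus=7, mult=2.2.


Sum base + weapon + str = 151 + 25 + 7 = 183
Multiply by 2.2:
183 * 2.2 = 402.6

402.6 damage


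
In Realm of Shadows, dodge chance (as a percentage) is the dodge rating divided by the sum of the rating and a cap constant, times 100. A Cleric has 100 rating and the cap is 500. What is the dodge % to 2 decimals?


dodge% = 100 / (100 + 500) * 100
= 100 / 600 * 100
= 0.166667 * 100
= 16.67%

16.67%


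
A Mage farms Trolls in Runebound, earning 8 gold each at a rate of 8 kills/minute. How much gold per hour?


Gold per minute = 8 * 8 = 64
Gold per hour = 64 * 60 = 3840

3840 gold/hour


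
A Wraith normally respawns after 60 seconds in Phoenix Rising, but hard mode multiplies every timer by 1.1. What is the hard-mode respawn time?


Respawn time = base * multiplier
= 60 * 1.1
= 66.0 seconds

66.0 seconds


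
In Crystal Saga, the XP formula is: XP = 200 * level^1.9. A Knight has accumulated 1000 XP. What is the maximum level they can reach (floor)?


XP = 200 * level^1.9, so level = (XP / 200)^(1/1.9)
= (1000 / 200)^(1/1.9)
= 5.0^0.5263
= 2.3328
Floor: level = 2

level 2


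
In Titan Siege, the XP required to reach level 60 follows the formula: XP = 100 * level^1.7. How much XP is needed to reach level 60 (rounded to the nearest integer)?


XP = 100 * level^1.7
Substitute level = 60:
XP = 100 * 60^1.7
= 100 * 1054.0401
= 105404

105404 XP


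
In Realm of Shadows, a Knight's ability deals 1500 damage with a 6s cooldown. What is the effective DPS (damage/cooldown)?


DPS = damage / cooldown
= 1500 / 6
= 250.00

250.00 DPS


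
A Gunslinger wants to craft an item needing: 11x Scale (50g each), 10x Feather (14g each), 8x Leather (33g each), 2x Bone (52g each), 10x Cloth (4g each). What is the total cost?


Cost breakdown:
  Scale: 11 * 50 = 550
  Feather: 10 * 14 = 140
  Leather: 8 * 33 = 264
  Bone: 2 * 52 = 104
  Cloth: 10 * 4 = 40
Total = 550 + 140 + 264 + 104 + 40 = 1098

1098 gold


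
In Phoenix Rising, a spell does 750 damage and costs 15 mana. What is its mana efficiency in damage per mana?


Efficiency = damage / mana
= 750 / 15
= 50.00

50.00 dmg/mana


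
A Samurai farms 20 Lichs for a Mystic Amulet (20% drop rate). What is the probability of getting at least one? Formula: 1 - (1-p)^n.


P(at least one) = 1 - P(none) = 1 - (1-p)^n
p = 20/100 = 0.2
1 - p = 0.8
(1 - p)^20 = 0.8^20 = 0.011529
P(at least one) = 1 - 0.011529 = 0.9885

0.9885


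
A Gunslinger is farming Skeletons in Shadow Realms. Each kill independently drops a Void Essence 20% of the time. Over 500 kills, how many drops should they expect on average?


Expected drops = kills * (drop_rate / 100)
= 500 * (20 / 100)
= 500 * 0.2
= 100.0

100.0 drops


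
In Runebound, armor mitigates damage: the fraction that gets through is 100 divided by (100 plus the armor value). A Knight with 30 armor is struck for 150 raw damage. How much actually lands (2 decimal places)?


actual = 150 * 100 / (100 + 30)
= 150 * 100 / 130
= 15000 / 130
= 115.38

115.38 damage


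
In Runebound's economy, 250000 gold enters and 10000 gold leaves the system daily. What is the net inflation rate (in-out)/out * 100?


Net gold = 250000 - 10000 = 240000
Inflation rate = net / sunk * 100 = 240000 / 10000 * 100
= 24.0 * 100
= 2400.00%

2400.00%


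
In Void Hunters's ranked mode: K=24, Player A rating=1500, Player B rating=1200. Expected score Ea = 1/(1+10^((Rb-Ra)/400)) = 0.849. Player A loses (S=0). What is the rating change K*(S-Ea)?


Elo update: delta = K * (S - Ea), where S = 0 (loses)
S - Ea = 0 - 0.849 = -0.849
Rating change = 24 * -0.849
= -20.38

-20.38 rating points


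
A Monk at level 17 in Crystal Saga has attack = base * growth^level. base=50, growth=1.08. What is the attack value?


value = base * growth^level
= 50 * 1.08^17
= 50 * 3.700018
= 185.00

185.00 attack


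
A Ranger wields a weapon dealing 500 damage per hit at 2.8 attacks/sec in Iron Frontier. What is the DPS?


DPS = damage * attack_speed
= 500 * 2.8
= 1400.0

1400.0 DPS


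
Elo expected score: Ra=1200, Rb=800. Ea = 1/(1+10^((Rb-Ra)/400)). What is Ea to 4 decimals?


Elo expected score: Ea = 1/(1 + 10^((Rb-Ra)/400))
Rb - Ra = 800 - 1200 = -400
(Rb-Ra)/400 = -400/400 = -1.0
10^-1.0 = 0.1
Ea = 1/(1 + 0.1) = 1/1.1 = 0.9091

0.9091


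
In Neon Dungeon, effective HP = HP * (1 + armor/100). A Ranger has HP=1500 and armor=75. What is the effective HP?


EHP = 1500 * (1 + 75/100)
= 1500 * (1 + 0.75)
= 1500 * 1.75
= 2625.0

2625.0 EHP


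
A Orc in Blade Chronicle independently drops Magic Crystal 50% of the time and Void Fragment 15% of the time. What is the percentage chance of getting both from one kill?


For independent events, P(both) = P(A) * P(B)
= 50% * 15%
= 750 / 100 %
= 7.5%

7.5%


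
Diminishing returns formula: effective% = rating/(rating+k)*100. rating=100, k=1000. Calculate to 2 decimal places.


effective% = rating / (rating + k) * 100
= 100 / (100 + 1000) * 100
= 100 / 1100 * 100
= 0.090909 * 100
= 9.09%

9.09%


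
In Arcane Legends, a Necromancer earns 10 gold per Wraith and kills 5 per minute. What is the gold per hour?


Gold per minute = 10 * 5 = 50
Gold per hour = 50 * 60 = 3000

3000 gold/hour


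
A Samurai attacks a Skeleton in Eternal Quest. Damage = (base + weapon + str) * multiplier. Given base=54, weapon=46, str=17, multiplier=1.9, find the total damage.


Sum base + weapon + str = 54 + 46 + 17 = 117
Multiply by 1.9:
117 * 1.9 = 222.3

222.3 damage


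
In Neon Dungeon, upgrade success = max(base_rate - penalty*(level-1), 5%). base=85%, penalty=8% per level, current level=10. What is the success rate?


raw_rate = 85 - 8 * (10 - 1)
= 85 - 8 * 9
= 85 - 72
= 13
Apply floor: max(13, 5) = 13%

13%


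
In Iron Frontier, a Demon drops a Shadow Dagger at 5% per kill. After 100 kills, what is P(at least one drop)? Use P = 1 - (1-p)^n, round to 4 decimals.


P(at least one) = 1 - P(none) = 1 - (1-p)^n
p = 5/100 = 0.05
1 - p = 0.95
(1 - p)^100 = 0.95^100 = 0.005921
P(at least one) = 1 - 0.005921 = 0.9941

0.9941


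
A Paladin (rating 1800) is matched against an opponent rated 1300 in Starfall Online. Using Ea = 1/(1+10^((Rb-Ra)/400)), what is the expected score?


Elo expected score: Ea = 1/(1 + 10^((Rb-Ra)/400))
Rb - Ra = 1300 - 1800 = -500
(Rb-Ra)/400 = -500/400 = -1.25
10^-1.25 = 0.056234
Ea = 1/(1 + 0.056234) = 1/1.056234 = 0.9468

0.9468


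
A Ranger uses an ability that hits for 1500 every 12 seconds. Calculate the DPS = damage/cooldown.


DPS = damage / cooldown
= 1500 / 12
= 125.00

125.00 DPS


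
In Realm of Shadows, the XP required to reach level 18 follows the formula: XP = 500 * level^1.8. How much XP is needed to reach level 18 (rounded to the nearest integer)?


XP = 500 * level^1.8
Substitute level = 18:
XP = 500 * 18^1.8
= 500 * 181.7567
= 90878

90878 XP


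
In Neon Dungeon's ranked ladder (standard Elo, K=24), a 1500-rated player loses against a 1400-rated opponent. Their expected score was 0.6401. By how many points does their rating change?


Elo update: delta = K * (S - Ea), where S = 0 (loses)
S - Ea = 0 - 0.6401 = -0.6401
Rating change = 24 * -0.6401
= -15.36

-15.36 rating points


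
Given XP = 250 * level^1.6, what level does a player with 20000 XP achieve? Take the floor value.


XP = 250 * level^1.6, so level = (XP / 250)^(1/1.6)
= (20000 / 250)^(1/1.6)
= 80.0^0.625
= 15.4679
Floor: level = 15

level 15


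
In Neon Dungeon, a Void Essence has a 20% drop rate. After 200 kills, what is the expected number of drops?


Expected drops = kills * (drop_rate / 100)
= 200 * (20 / 100)
= 200 * 0.2
= 40.0

40.0 drops


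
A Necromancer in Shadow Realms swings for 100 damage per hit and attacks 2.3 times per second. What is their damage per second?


DPS = damage * attack_speed
= 100 * 2.3
= 230.0

230.0 DPS


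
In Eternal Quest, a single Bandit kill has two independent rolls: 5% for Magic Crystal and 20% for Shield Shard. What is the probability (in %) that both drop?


For independent events, P(both) = P(A) * P(B)
= 5% * 20%
= 100 / 100 %
= 1.0%

1.0%


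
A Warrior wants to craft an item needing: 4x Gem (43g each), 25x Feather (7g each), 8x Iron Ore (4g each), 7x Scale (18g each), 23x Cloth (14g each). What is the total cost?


Cost breakdown:
  Gem: 4 * 43 = 172
  Feather: 25 * 7 = 175
  Iron Ore: 8 * 4 = 32
  Scale: 7 * 18 = 126
  Cloth: 23 * 14 = 322
Total = 172 + 175 + 32 + 126 + 322 = 827

827 gold


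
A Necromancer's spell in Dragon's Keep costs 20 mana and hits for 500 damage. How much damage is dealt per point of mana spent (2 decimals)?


Efficiency = damage / mana
= 500 / 20
= 25.00

25.00 dmg/mana


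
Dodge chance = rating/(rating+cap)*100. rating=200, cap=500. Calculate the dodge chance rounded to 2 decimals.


dodge% = 200 / (200 + 500) * 100
= 200 / 700 * 100
= 0.285714 * 100
= 28.57%

28.57%


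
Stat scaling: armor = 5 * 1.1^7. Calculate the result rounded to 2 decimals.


value = base * growth^level
= 5 * 1.1^7
= 5 * 1.948717
= 9.74

9.74 armor


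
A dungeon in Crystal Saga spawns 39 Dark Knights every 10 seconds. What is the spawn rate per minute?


Spawns per minute = count * (60 / interval)
= 39 * (60 / 10)
= 39 * 6.0
= 234.0

234.0 per minute


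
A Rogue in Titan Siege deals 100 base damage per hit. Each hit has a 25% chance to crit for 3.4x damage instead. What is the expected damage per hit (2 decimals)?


E[dmg] = base * (1 + crit_chance * (crit_mult - 1))
cc as decimal = 25/100 = 0.25
cm - 1 = 3.4 - 1 = 2.4
Bonus factor = 0.25 * 2.4 = 0.6
Total multiplier = 1 + 0.6 = 1.6
Expected damage = 100 * 1.6 = 160.00

160.00 damage


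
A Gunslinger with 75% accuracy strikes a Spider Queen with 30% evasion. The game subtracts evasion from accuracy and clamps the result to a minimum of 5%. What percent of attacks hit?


accuracy - evasion = 75 - 30 = 45
Apply floor: max(45, 5) = 45
Hit chance = 45%

45%


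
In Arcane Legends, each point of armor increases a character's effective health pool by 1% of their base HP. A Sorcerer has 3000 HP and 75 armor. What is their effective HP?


EHP = 3000 * (1 + 75/100)
= 3000 * (1 + 0.75)
= 3000 * 1.75
= 5250.0

5250.0 EHP


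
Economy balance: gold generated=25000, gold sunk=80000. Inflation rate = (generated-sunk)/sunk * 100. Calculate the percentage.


Net gold = 25000 - 80000 = -55000
Inflation rate = net / sunk * 100 = -55000 / 80000 * 100
= -0.6875 * 100
= -68.75%

-68.75%


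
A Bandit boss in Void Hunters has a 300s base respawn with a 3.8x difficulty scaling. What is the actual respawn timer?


Respawn time = base * multiplier
= 300 * 3.8
= 1140.0 seconds

1140.0 seconds


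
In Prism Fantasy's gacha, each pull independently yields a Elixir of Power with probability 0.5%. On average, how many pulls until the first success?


Expected pulls for a geometric distribution = 1/p = 100 / rate%
= 100 / 0.5
= 200.0

200.0 pulls


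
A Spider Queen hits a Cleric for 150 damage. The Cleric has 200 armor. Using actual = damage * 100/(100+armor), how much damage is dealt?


actual = 150 * 100 / (100 + 200)
= 150 * 100 / 300
= 15000 / 300
= 50.00

50.00 damage


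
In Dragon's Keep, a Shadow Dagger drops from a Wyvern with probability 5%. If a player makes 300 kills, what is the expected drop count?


Expected drops = kills * (drop_rate / 100)
= 300 * (5 / 100)
= 300 * 0.05
= 15.0

15.0 drops


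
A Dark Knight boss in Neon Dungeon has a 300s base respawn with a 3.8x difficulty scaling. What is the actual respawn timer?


Respawn time = base * multiplier
= 300 * 3.8
= 1140.0 seconds

1140.0 seconds


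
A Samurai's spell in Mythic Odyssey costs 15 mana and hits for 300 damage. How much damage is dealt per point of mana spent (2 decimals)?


Efficiency = damage / mana
= 300 / 15
= 20.00

20.00 dmg/mana


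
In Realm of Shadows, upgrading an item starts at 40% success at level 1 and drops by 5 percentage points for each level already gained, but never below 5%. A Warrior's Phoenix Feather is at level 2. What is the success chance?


raw_rate = 40 - 5 * (2 - 1)
= 40 - 5 * 1
= 40 - 5
= 35
Apply floor: max(35, 5) = 35%

35%


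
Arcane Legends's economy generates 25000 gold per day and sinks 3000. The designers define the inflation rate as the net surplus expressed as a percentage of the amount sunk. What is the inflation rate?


Net gold = 25000 - 3000 = 22000
Inflation rate = net / sunk * 100 = 22000 / 3000 * 100
= 7.333333 * 100
= 733.33%

733.33%


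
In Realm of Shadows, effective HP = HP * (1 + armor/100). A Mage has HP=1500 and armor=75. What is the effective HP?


EHP = 1500 * (1 + 75/100)
= 1500 * (1 + 0.75)
= 1500 * 1.75
= 2625.0

2625.0 EHP


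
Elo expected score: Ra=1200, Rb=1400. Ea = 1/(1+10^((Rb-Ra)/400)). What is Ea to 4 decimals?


Elo expected score: Ea = 1/(1 + 10^((Rb-Ra)/400))
Rb - Ra = 1400 - 1200 = 200
(Rb-Ra)/400 = 200/400 = 0.5
10^0.5 = 3.162278
Ea = 1/(1 + 3.162278) = 1/4.162278 = 0.2403

0.2403


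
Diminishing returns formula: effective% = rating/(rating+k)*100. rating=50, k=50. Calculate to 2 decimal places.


effective% = rating / (rating + k) * 100
= 50 / (50 + 50) * 100
= 50 / 100 * 100
= 0.5 * 100
= 50.00%

50.00%


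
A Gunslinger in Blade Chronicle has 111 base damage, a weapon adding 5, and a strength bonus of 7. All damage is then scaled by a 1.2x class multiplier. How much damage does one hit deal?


Sum base + weapon + str = 111 + 5 + 7 = 123
Multiply by 1.2:
123 * 1.2 = 147.6

147.6 damage


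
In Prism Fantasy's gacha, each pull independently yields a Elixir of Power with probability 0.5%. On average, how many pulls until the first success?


Expected pulls for a geometric distribution = 1/p = 100 / rate%
= 100 / 0.5
= 200.0

200.0 pulls


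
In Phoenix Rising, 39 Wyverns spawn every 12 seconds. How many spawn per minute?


Spawns per minute = count * (60 / interval)
= 39 * (60 / 12)
= 39 * 5.0
= 195.0

195.0 per minute


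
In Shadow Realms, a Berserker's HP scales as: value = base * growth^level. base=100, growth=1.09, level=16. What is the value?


value = base * growth^level
= 100 * 1.09^16
= 100 * 3.970306
= 397.03

397.03 HP


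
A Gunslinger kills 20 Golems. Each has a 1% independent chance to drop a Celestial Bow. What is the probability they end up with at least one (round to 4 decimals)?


P(at least one) = 1 - P(none) = 1 - (1-p)^n
p = 1/100 = 0.01
1 - p = 0.99
(1 - p)^20 = 0.99^20 = 0.817907
P(at least one) = 1 - 0.817907 = 0.1821

0.1821


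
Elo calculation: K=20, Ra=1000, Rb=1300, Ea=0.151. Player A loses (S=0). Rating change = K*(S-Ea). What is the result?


Elo update: delta = K * (S - Ea), where S = 0 (loses)
S - Ea = 0 - 0.151 = -0.151
Rating change = 20 * -0.151
= -3.02

-3.02 rating points


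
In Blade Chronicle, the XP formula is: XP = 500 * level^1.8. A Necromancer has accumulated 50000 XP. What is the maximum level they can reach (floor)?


XP = 500 * level^1.8, so level = (XP / 500)^(1/1.8)
= (50000 / 500)^(1/1.8)
= 100.0^0.5556
= 12.9155
Floor: level = 12

level 12


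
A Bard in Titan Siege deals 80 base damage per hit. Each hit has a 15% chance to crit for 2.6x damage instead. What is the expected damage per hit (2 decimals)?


E[dmg] = base * (1 + crit_chance * (crit_mult - 1))
cc as decimal = 15/100 = 0.15
cm - 1 = 2.6 - 1 = 1.6
Bonus factor = 0.15 * 1.6 = 0.24
Total multiplier = 1 + 0.24 = 1.24
Expected damage = 80 * 1.24 = 99.20

99.20 damage


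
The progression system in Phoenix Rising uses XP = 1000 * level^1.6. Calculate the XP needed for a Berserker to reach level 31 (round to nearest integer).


XP = 1000 * level^1.6
Substitute level = 31:
XP = 1000 * 31^1.6
= 1000 * 243.3205
= 243321

243321 XP


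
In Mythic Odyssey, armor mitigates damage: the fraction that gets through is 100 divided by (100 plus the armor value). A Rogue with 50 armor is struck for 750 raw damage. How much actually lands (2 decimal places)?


actual = 750 * 100 / (100 + 50)
= 750 * 100 / 150
= 75000 / 150
= 500.00

500.00 damage


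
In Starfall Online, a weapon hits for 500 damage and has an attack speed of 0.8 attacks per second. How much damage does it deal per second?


DPS = damage * attack_speed
= 500 * 0.8
= 400.0

400.0 DPS


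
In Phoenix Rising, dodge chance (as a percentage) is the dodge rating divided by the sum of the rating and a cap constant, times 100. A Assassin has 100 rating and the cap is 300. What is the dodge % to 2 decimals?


dodge% = 100 / (100 + 300) * 100
= 100 / 400 * 100
= 0.25 * 100
= 25.00%

25.00%
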